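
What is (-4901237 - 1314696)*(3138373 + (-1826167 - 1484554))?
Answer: 1071303620684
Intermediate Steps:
(-4901237 - 1314696)*(3138373 + (-1826167 - 1484554)) = -6215933*(3138373 - 3310721) = -6215933*(-172348) = 1071303620684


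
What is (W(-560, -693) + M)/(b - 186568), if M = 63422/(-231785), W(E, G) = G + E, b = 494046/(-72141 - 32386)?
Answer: 30364051052229/4520244966836870 ≈ 0.0067173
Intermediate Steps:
b = -494046/104527 (b = 494046/(-104527) = 494046*(-1/104527) = -494046/104527 ≈ -4.7265)
W(E, G) = E + G
M = -63422/231785 (M = 63422*(-1/231785) = -63422/231785 ≈ -0.27362)
(W(-560, -693) + M)/(b - 186568) = ((-560 - 693) - 63422/231785)/(-494046/104527 - 186568) = (-1253 - 63422/231785)/(-19501887382/104527) = -290490027/231785*(-104527/19501887382) = 30364051052229/4520244966836870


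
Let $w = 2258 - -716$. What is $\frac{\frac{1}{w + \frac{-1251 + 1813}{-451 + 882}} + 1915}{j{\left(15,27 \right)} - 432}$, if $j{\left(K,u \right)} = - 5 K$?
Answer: $- \frac{2455712171}{650154492} \approx -3.7771$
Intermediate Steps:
$w = 2974$ ($w = 2258 + 716 = 2974$)
$\frac{\frac{1}{w + \frac{-1251 + 1813}{-451 + 882}} + 1915}{j{\left(15,27 \right)} - 432} = \frac{\frac{1}{2974 + \frac{-1251 + 1813}{-451 + 882}} + 1915}{\left(-5\right) 15 - 432} = \frac{\frac{1}{2974 + \frac{562}{431}} + 1915}{-75 - 432} = \frac{\frac{1}{2974 + 562 \cdot \frac{1}{431}} + 1915}{-507} = \left(\frac{1}{2974 + \frac{562}{431}} + 1915\right) \left(- \frac{1}{507}\right) = \left(\frac{1}{\frac{1282356}{431}} + 1915\right) \left(- \frac{1}{507}\right) = \left(\frac{431}{1282356} + 1915\right) \left(- \frac{1}{507}\right) = \frac{2455712171}{1282356} \left(- \frac{1}{507}\right) = - \frac{2455712171}{650154492}$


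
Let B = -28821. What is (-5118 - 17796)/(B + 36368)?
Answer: -22914/7547 ≈ -3.0362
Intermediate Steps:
(-5118 - 17796)/(B + 36368) = (-5118 - 17796)/(-28821 + 36368) = -22914/7547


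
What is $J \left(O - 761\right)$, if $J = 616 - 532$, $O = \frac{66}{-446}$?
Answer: $- \frac{14257824}{223} \approx -63936.0$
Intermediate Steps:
$O = - \frac{33}{223}$ ($O = 66 \left(- \frac{1}{446}\right) = - \frac{33}{223} \approx -0.14798$)
$J = 84$ ($J = 616 - 532 = 84$)
$J \left(O - 761\right) = 84 \left(- \frac{33}{223} - 761\right) = 84 \left(- \frac{169736}{223}\right) = - \frac{14257824}{223}$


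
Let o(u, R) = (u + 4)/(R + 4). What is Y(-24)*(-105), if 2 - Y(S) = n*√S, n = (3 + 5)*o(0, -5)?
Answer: -210 - 6720*I*√6 ≈ -210.0 - 16461.0*I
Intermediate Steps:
o(u, R) = (4 + u)/(4 + R)
n = -32 (n = (3 + 5)*((4 + 0)/(4 - 5)) = 8*(4/(-1)) = 8*(-1*4) = 8*(-4) = -32)
Y(S) = 2 + 32*√S (Y(S) = 2 - (-32)*√S = 2 + 32*√S)
Y(-24)*(-105) = (2 + 32*√(-24))*(-105) = (2 + 32*(2*I*√6))*(-105) = (2 + 64*I*√6)*(-105) = -210 - 6720*I*√6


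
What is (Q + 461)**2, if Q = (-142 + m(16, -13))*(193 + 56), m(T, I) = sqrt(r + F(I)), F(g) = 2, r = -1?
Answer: 1200483904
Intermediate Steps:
m(T, I) = 1 (m(T, I) = sqrt(-1 + 2) = sqrt(1) = 1)
Q = -35109 (Q = (-142 + 1)*(193 + 56) = -141*249 = -35109)
(Q + 461)**2 = (-35109 + 461)**2 = (-34648)**2 = 1200483904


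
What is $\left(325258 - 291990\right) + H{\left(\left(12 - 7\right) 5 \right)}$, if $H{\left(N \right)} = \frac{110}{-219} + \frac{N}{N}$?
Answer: $\frac{7285801}{219} \approx 33269.0$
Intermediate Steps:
$H{\left(N \right)} = \frac{109}{219}$ ($H{\left(N \right)} = 110 \left(- \frac{1}{219}\right) + 1 = - \frac{110}{219} + 1 = \frac{109}{219}$)
$\left(325258 - 291990\right) + H{\left(\left(12 - 7\right) 5 \right)} = \left(325258 - 291990\right) + \frac{109}{219} = 33268 + \frac{109}{219} = \frac{7285801}{219}$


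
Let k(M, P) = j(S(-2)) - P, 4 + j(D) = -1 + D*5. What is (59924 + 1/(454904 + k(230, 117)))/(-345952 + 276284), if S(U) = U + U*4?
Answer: -27249360369/31680268976 ≈ -0.86014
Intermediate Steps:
S(U) = 5*U (S(U) = U + 4*U = 5*U)
j(D) = -5 + 5*D (j(D) = -4 + (-1 + D*5) = -4 + (-1 + 5*D) = -5 + 5*D)
k(M, P) = -55 - P (k(M, P) = (-5 + 5*(5*(-2))) - P = (-5 + 5*(-10)) - P = (-5 - 50) - P = -55 - P)
(59924 + 1/(454904 + k(230, 117)))/(-345952 + 276284) = (59924 + 1/(454904 + (-55 - 1*117)))/(-345952 + 276284) = (59924 + 1/(454904 + (-55 - 117)))/(-69668) = (59924 + 1/(454904 - 172))*(-1/69668) = (59924 + 1/454732)*(-1/69668) = (27249360369/454732)*(-1/69668) = -27249360369/31680268976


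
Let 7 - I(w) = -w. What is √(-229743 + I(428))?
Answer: 2*I*√57327 ≈ 478.86*I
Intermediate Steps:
I(w) = 7 + w (I(w) = 7 - (-1)*w = 7 + w)
√(-229743 + I(428)) = √(-229743 + (7 + 428)) = √(-229743 + 435) = √(-229308) = 2*I*√57327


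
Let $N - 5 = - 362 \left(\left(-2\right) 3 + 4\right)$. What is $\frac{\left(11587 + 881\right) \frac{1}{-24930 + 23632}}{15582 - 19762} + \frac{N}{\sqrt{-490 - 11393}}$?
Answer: $\frac{3117}{1356410} - \frac{243 i \sqrt{11883}}{3961} \approx 0.002298 - 6.6875 i$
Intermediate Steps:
$N = 729$ ($N = 5 - 362 \left(\left(-2\right) 3 + 4\right) = 5 - 362 \left(-6 + 4\right) = 5 - -724 = 5 + 724 = 729$)
$\frac{\left(11587 + 881\right) \frac{1}{-24930 + 23632}}{15582 - 19762} + \frac{N}{\sqrt{-490 - 11393}} = \frac{\left(11587 + 881\right) \frac{1}{-24930 + 23632}}{15582 - 19762} + \frac{729}{\sqrt{-490 - 11393}} = \frac{12468 \frac{1}{-1298}}{-4180} + \frac{729}{\sqrt{-11883}} = 12468 \left(- \frac{1}{1298}\right) \left(- \frac{1}{4180}\right) + \frac{729}{i \sqrt{11883}} = \left(- \frac{6234}{649}\right) \left(- \frac{1}{4180}\right) + 729 \left(- \frac{i \sqrt{11883}}{11883}\right) = \frac{3117}{1356410} - \frac{243 i \sqrt{11883}}{3961}$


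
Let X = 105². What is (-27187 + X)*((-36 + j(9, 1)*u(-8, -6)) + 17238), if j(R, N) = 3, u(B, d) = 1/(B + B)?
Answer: -2224125549/8 ≈ -2.7802e+8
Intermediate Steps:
u(B, d) = 1/(2*B)
X = 11025
(-27187 + X)*((-36 + j(9, 1)*u(-8, -6)) + 17238) = (-27187 + 11025)*((-36 + 3*((½)/(-8))) + 17238) = -16162*((-36 + 3*((½)*(-⅛))) + 17238) = -16162*((-36 + 3*(-1/16)) + 17238) = -16162*((-36 - 3/16) + 17238) = -16162*(-579/16 + 17238) = -16162*275229/16 = -2224125549/8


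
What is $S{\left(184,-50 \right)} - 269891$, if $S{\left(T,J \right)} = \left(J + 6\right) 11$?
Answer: $-270375$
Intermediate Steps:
$S{\left(T,J \right)} = 66 + 11 J$ ($S{\left(T,J \right)} = \left(6 + J\right) 11 = 66 + 11 J$)
$S{\left(184,-50 \right)} - 269891 = \left(66 + 11 \left(-50\right)\right) - 269891 = \left(66 - 550\right) - 269891 = -484 - 269891 = -270375$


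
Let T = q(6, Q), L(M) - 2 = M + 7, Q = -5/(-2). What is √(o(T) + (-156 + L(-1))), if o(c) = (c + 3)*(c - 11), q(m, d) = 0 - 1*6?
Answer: I*√97 ≈ 9.8489*I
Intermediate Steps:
Q = 5/2 (Q = -5*(-½) = 5/2 ≈ 2.5000)
q(m, d) = -6 (q(m, d) = 0 - 6 = -6)
L(M) = 9 + M (L(M) = 2 + (M + 7) = 2 + (7 + M) = 9 + M)
T = -6
o(c) = (-11 + c)*(3 + c) (o(c) = (3 + c)*(-11 + c) = (-11 + c)*(3 + c))
√(o(T) + (-156 + L(-1))) = √((-33 + (-6)² - 8*(-6)) + (-156 + (9 - 1))) = √((-33 + 36 + 48) + (-156 + 8)) = √(51 - 148) = √(-97) = I*√97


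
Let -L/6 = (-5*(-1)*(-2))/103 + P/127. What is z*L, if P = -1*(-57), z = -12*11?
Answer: 3643992/13081 ≈ 278.57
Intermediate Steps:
z = -132
P = 57
L = -27606/13081 (L = -6*((-5*(-1)*(-2))/103 + 57/127) = -6*((5*(-2))*(1/103) + 57*(1/127)) = -6*(-10*1/103 + 57/127) = -6*(-10/103 + 57/127) = -6*4601/13081 = -27606/13081 ≈ -2.1104)
z*L = -132*(-27606/13081) = 3643992/13081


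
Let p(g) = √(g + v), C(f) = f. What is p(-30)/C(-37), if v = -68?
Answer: -7*I*√2/37 ≈ -0.26755*I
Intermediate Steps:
p(g) = √(-68 + g) (p(g) = √(g - 68) = √(-68 + g))
p(-30)/C(-37) = √(-68 - 30)/(-37) = √(-98)*(-1/37) = (7*I*√2)*(-1/37) = -7*I*√2/37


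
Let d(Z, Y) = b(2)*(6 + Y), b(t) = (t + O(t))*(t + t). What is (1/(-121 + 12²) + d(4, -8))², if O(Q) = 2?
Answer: 540225/529 ≈ 1021.2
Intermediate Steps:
b(t) = 2*t*(2 + t) (b(t) = (t + 2)*(t + t) = (2 + t)*(2*t) = 2*t*(2 + t))
d(Z, Y) = 96 + 16*Y (d(Z, Y) = (2*2*(2 + 2))*(6 + Y) = (2*2*4)*(6 + Y) = 16*(6 + Y) = 96 + 16*Y)
(1/(-121 + 12²) + d(4, -8))² = (1/(-121 + 12²) + (96 + 16*(-8)))² = (1/(-121 + 144) + (96 - 128))² = (1/23 - 32)² = (-735/23)² = 540225/529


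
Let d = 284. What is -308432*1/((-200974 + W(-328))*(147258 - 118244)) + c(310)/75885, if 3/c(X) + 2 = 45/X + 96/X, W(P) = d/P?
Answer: 15821243252306/579339851539873053 ≈ 2.7309e-5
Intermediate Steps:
W(P) = 284/P
c(X) = 3/(-2 + 141/X) (c(X) = 3/(-2 + (45/X + 96/X)) = 3/(-2 + 141/X))
-308432*1/((-200974 + W(-328))*(147258 - 118244)) + c(310)/75885 = -308432*1/((-200974 + 284/(-328))*(147258 - 118244)) - 3*310/(-141 + 2*310)/75885 = -308432*1/(29014*(-200974 + 284*(-1/328))) - 3*310/(-141 + 620)*(1/75885) = -308432*1/(29014*(-200974 - 71/82)) - 3*310/479*(1/75885) = -308432/(29014*(-16479939/82)) - 3*310*1/479*(1/75885) = -308432/(-239074475073/41) - 930/479*1/75885 = -308432*(-41/239074475073) - 62/2423261 = 12645712/239074475073 - 62/2423261 = 15821243252306/579339851539873053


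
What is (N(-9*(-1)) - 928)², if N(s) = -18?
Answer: 894916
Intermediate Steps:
(N(-9*(-1)) - 928)² = (-18 - 928)² = (-946)² = 894916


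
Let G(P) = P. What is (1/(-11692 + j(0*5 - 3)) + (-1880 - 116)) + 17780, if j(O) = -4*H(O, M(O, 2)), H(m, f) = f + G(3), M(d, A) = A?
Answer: 184862207/11712 ≈ 15784.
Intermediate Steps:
H(m, f) = 3 + f (H(m, f) = f + 3 = 3 + f)
j(O) = -20 (j(O) = -4*(3 + 2) = -4*5 = -20)
(1/(-11692 + j(0*5 - 3)) + (-1880 - 116)) + 17780 = (1/(-11692 - 20) + (-1880 - 116)) + 17780 = (1/(-11712) - 1996) + 17780 = (-1/11712 - 1996) + 17780 = -23377153/11712 + 17780 = 184862207/11712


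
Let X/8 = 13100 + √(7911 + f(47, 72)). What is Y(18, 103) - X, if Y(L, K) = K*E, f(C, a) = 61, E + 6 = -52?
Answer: -110774 - 16*√1993 ≈ -1.1149e+5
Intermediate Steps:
E = -58 (E = -6 - 52 = -58)
Y(L, K) = -58*K (Y(L, K) = K*(-58) = -58*K)
X = 104800 + 16*√1993 (X = 8*(13100 + √(7911 + 61)) = 8*(13100 + √7972) = 8*(13100 + 2*√1993) = 104800 + 16*√1993 ≈ 1.0551e+5)
Y(18, 103) - X = -58*103 - (104800 + 16*√1993) = -5974 + (-104800 - 16*√1993) = -110774 - 16*√1993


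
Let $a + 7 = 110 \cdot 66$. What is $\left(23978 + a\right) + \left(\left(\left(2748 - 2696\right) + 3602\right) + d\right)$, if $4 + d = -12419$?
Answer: $22462$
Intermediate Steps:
$d = -12423$ ($d = -4 - 12419 = -12423$)
$a = 7253$ ($a = -7 + 110 \cdot 66 = -7 + 7260 = 7253$)
$\left(23978 + a\right) + \left(\left(\left(2748 - 2696\right) + 3602\right) + d\right) = \left(23978 + 7253\right) + \left(\left(\left(2748 - 2696\right) + 3602\right) - 12423\right) = 31231 + \left(\left(52 + 3602\right) - 12423\right) = 31231 + \left(3654 - 12423\right) = 31231 - 8769 = 22462$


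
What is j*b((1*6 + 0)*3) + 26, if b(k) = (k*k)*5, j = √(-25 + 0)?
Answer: 26 + 8100*I ≈ 26.0 + 8100.0*I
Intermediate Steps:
j = 5*I (j = √(-25) = 5*I ≈ 5.0*I)
b(k) = 5*k² (b(k) = k²*5 = 5*k²)
j*b((1*6 + 0)*3) + 26 = (5*I)*(5*((1*6 + 0)*3)²) + 26 = (5*I)*(5*((6 + 0)*3)²) + 26 = (5*I)*(5*(6*3)²) + 26 = (5*I)*(5*18²) + 26 = (5*I)*(5*324) + 26 = (5*I)*1620 + 26 = 8100*I + 26 = 26 + 8100*I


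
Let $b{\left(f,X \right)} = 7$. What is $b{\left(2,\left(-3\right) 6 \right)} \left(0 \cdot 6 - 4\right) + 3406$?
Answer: $3378$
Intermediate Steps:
$b{\left(2,\left(-3\right) 6 \right)} \left(0 \cdot 6 - 4\right) + 3406 = 7 \left(0 \cdot 6 - 4\right) + 3406 = 7 \left(0 - 4\right) + 3406 = 7 \left(-4\right) + 3406 = -28 + 3406 = 3378$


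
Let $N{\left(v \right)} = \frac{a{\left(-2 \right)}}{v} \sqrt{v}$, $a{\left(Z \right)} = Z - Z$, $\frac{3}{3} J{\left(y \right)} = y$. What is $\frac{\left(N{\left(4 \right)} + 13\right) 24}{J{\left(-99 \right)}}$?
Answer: $- \frac{104}{33} \approx -3.1515$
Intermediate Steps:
$J{\left(y \right)} = y$
$a{\left(Z \right)} = 0$
$N{\left(v \right)} = 0$ ($N{\left(v \right)} = \frac{0}{v} \sqrt{v} = 0 \sqrt{v} = 0$)
$\frac{\left(N{\left(4 \right)} + 13\right) 24}{J{\left(-99 \right)}} = \frac{\left(0 + 13\right) 24}{-99} = 13 \cdot 24 \left(- \frac{1}{99}\right) = 312 \left(- \frac{1}{99}\right) = - \frac{104}{33}$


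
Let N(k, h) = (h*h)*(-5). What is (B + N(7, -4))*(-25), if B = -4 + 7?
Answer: 1925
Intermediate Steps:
N(k, h) = -5*h**2 (N(k, h) = h**2*(-5) = -5*h**2)
B = 3
(B + N(7, -4))*(-25) = (3 - 5*(-4)**2)*(-25) = (3 - 5*16)*(-25) = (3 - 80)*(-25) = -77*(-25) = 1925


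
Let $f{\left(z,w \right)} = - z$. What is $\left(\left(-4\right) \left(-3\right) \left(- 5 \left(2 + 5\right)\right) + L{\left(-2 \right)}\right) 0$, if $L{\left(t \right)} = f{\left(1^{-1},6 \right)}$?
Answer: $0$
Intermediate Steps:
$L{\left(t \right)} = -1$ ($L{\left(t \right)} = - 1^{-1} = \left(-1\right) 1 = -1$)
$\left(\left(-4\right) \left(-3\right) \left(- 5 \left(2 + 5\right)\right) + L{\left(-2 \right)}\right) 0 = \left(\left(-4\right) \left(-3\right) \left(- 5 \left(2 + 5\right)\right) - 1\right) 0 = \left(12 \left(\left(-5\right) 7\right) - 1\right) 0 = \left(12 \left(-35\right) - 1\right) 0 = \left(-420 - 1\right) 0 = \left(-421\right) 0 = 0$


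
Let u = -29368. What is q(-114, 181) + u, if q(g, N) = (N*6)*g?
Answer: -153172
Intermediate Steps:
q(g, N) = 6*N*g (q(g, N) = (6*N)*g = 6*N*g)
q(-114, 181) + u = 6*181*(-114) - 29368 = -123804 - 29368 = -153172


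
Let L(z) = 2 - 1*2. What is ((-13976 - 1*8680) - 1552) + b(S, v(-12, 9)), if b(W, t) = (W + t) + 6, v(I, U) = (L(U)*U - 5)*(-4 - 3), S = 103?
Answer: -24064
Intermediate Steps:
L(z) = 0 (L(z) = 2 - 2 = 0)
v(I, U) = 35 (v(I, U) = (0*U - 5)*(-4 - 3) = (0 - 5)*(-7) = -5*(-7) = 35)
b(W, t) = 6 + W + t
((-13976 - 1*8680) - 1552) + b(S, v(-12, 9)) = ((-13976 - 1*8680) - 1552) + (6 + 103 + 35) = ((-13976 - 8680) - 1552) + 144 = (-22656 - 1552) + 144 = -24208 + 144 = -24064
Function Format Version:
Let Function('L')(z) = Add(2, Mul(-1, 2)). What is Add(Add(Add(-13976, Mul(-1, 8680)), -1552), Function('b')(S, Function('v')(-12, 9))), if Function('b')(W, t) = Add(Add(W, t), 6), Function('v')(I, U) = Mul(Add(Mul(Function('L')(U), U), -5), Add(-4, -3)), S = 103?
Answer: -24064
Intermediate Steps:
Function('L')(z) = 0 (Function('L')(z) = Add(2, -2) = 0)
Function('v')(I, U) = 35 (Function('v')(I, U) = Mul(Add(Mul(0, U), -5), Add(-4, -3)) = Mul(Add(0, -5), -7) = Mul(-5, -7) = 35)
Function('b')(W, t) = Add(6, W, t)
Add(Add(Add(-13976, Mul(-1, 8680)), -1552), Function('b')(S, Function('v')(-12, 9))) = Add(Add(Add(-13976, Mul(-1, 8680)), -1552), Add(6, 103, 35)) = Add(Add(Add(-13976, -8680), -1552), 144) = Add(Add(-22656, -1552), 144) = Add(-24208, 144) = -24064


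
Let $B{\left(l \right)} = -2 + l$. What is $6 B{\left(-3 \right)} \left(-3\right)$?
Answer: $90$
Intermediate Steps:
$6 B{\left(-3 \right)} \left(-3\right) = 6 \left(-2 - 3\right) \left(-3\right) = 6 \left(-5\right) \left(-3\right) = \left(-30\right) \left(-3\right) = 90$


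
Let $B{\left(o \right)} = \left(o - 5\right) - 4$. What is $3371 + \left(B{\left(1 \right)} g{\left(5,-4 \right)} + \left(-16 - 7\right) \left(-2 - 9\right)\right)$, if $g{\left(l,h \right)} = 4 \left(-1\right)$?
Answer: $3656$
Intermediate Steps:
$g{\left(l,h \right)} = -4$
$B{\left(o \right)} = -9 + o$ ($B{\left(o \right)} = \left(-5 + o\right) - 4 = -9 + o$)
$3371 + \left(B{\left(1 \right)} g{\left(5,-4 \right)} + \left(-16 - 7\right) \left(-2 - 9\right)\right) = 3371 + \left(\left(-9 + 1\right) \left(-4\right) + \left(-16 - 7\right) \left(-2 - 9\right)\right) = 3371 - -285 = 3371 + \left(32 + 253\right) = 3371 + 285 = 3656$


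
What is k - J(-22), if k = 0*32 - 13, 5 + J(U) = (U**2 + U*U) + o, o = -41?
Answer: -935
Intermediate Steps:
J(U) = -46 + 2*U**2 (J(U) = -5 + ((U**2 + U*U) - 41) = -5 + ((U**2 + U**2) - 41) = -5 + (2*U**2 - 41) = -5 + (-41 + 2*U**2) = -46 + 2*U**2)
k = -13 (k = 0 - 13 = -13)
k - J(-22) = -13 - (-46 + 2*(-22)**2) = -13 - (-46 + 2*484) = -13 - (-46 + 968) = -13 - 1*922 = -13 - 922 = -935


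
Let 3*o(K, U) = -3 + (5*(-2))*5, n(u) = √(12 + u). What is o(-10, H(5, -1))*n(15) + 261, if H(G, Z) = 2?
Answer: 261 - 53*√3 ≈ 169.20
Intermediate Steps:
o(K, U) = -53/3 (o(K, U) = (-3 + (5*(-2))*5)/3 = (-3 - 10*5)/3 = (-3 - 50)/3 = (⅓)*(-53) = -53/3)
o(-10, H(5, -1))*n(15) + 261 = -53*√(12 + 15)/3 + 261 = -53*√3 + 261 = 261 - 53*√3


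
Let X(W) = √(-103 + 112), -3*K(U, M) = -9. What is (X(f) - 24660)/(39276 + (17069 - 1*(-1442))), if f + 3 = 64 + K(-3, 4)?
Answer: -24657/57787 ≈ -0.42669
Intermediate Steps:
K(U, M) = 3 (K(U, M) = -⅓*(-9) = 3)
f = 64 (f = -3 + (64 + 3) = -3 + 67 = 64)
X(W) = 3 (X(W) = √9 = 3)
(X(f) - 24660)/(39276 + (17069 - 1*(-1442))) = (3 - 24660)/(39276 + (17069 - 1*(-1442))) = -24657/(39276 + (17069 + 1442)) = -24657/(39276 + 18511) = -24657/57787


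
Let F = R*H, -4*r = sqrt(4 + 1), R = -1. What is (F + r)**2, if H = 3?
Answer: (12 + sqrt(5))**2/16 ≈ 12.667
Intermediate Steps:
r = -sqrt(5)/4 (r = -sqrt(4 + 1)/4 = -sqrt(5)/4 ≈ -0.55902)
F = -3 (F = -1*3 = -3)
(F + r)**2 = (-3 - sqrt(5)/4)**2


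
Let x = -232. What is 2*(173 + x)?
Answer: -118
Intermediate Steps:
2*(173 + x) = 2*(173 - 232) = 2*(-59) = -118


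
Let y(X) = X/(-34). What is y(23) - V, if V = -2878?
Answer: 97829/34 ≈ 2877.3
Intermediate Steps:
y(X) = -X/34 (y(X) = X*(-1/34) = -X/34)
y(23) - V = -1/34*23 - 1*(-2878) = -23/34 + 2878 = 97829/34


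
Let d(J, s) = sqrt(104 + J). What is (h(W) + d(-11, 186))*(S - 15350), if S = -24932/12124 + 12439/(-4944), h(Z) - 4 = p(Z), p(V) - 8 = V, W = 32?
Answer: -2531015530571/3746316 - 230092320961*sqrt(93)/14985264 ≈ -8.2368e+5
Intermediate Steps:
p(V) = 8 + V
h(Z) = 12 + Z (h(Z) = 4 + (8 + Z) = 12 + Z)
S = -68518561/14985264 (S = -24932*1/12124 + 12439*(-1/4944) = -6233/3031 - 12439/4944 = -68518561/14985264 ≈ -4.5724)
(h(W) + d(-11, 186))*(S - 15350) = ((12 + 32) + sqrt(104 - 11))*(-68518561/14985264 - 15350) = (44 + sqrt(93))*(-230092320961/14985264) = -2531015530571/3746316 - 230092320961*sqrt(93)/14985264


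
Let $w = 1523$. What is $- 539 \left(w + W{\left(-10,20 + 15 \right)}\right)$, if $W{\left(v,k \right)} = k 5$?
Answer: $-915222$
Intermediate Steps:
$W{\left(v,k \right)} = 5 k$
$- 539 \left(w + W{\left(-10,20 + 15 \right)}\right) = - 539 \left(1523 + 5 \left(20 + 15\right)\right) = - 539 \left(1523 + 5 \cdot 35\right) = - 539 \left(1523 + 175\right) = \left(-539\right) 1698 = -915222$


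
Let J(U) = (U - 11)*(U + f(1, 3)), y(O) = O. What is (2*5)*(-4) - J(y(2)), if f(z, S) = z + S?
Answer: 14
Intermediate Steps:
f(z, S) = S + z
J(U) = (-11 + U)*(4 + U) (J(U) = (U - 11)*(U + (3 + 1)) = (-11 + U)*(U + 4) = (-11 + U)*(4 + U))
(2*5)*(-4) - J(y(2)) = (2*5)*(-4) - (-44 + 2² - 7*2) = 10*(-4) - (-44 + 4 - 14) = -40 - 1*(-54) = -40 + 54 = 14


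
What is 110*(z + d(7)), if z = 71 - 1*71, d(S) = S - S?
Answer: 0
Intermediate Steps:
d(S) = 0
z = 0 (z = 71 - 71 = 0)
110*(z + d(7)) = 110*(0 + 0) = 110*0 = 0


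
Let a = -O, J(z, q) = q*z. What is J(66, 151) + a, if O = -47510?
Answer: 57476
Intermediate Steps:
a = 47510 (a = -1*(-47510) = 47510)
J(66, 151) + a = 151*66 + 47510 = 9966 + 47510 = 57476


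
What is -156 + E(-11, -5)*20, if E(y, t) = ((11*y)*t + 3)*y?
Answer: -133916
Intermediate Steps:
E(y, t) = y*(3 + 11*t*y) (E(y, t) = (11*t*y + 3)*y = (3 + 11*t*y)*y = y*(3 + 11*t*y))
-156 + E(-11, -5)*20 = -156 - 11*(3 + 11*(-5)*(-11))*20 = -156 - 11*(3 + 605)*20 = -156 - 11*608*20 = -156 - 6688*20 = -156 - 133760 = -133916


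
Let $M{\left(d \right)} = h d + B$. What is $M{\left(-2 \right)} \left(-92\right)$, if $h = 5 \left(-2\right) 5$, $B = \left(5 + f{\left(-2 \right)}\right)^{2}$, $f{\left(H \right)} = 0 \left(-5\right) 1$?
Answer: $-11500$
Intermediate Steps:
$f{\left(H \right)} = 0$ ($f{\left(H \right)} = 0 \cdot 1 = 0$)
$B = 25$ ($B = \left(5 + 0\right)^{2} = 5^{2} = 25$)
$h = -50$ ($h = \left(-10\right) 5 = -50$)
$M{\left(d \right)} = 25 - 50 d$ ($M{\left(d \right)} = - 50 d + 25 = 25 - 50 d$)
$M{\left(-2 \right)} \left(-92\right) = \left(25 - -100\right) \left(-92\right) = \left(25 + 100\right) \left(-92\right) = 125 \left(-92\right) = -11500$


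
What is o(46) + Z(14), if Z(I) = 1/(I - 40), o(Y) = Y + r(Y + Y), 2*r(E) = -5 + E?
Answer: 1163/13 ≈ 89.462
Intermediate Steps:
r(E) = -5/2 + E/2 (r(E) = (-5 + E)/2 = -5/2 + E/2)
o(Y) = -5/2 + 2*Y (o(Y) = Y + (-5/2 + (Y + Y)/2) = Y + (-5/2 + (2*Y)/2) = Y + (-5/2 + Y) = -5/2 + 2*Y)
Z(I) = 1/(-40 + I)
o(46) + Z(14) = (-5/2 + 2*46) + 1/(-40 + 14) = (-5/2 + 92) + 1/(-26) = 179/2 - 1/26 = 1163/13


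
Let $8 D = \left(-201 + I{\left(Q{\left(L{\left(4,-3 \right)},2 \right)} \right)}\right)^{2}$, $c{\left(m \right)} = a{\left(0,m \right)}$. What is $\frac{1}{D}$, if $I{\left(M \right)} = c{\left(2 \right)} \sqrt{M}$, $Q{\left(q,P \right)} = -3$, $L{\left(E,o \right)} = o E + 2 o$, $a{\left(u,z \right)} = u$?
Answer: $\frac{8}{40401} \approx 0.00019802$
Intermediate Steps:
$c{\left(m \right)} = 0$
$L{\left(E,o \right)} = 2 o + E o$ ($L{\left(E,o \right)} = E o + 2 o = 2 o + E o$)
$I{\left(M \right)} = 0$ ($I{\left(M \right)} = 0 \sqrt{M} = 0$)
$D = \frac{40401}{8}$ ($D = \frac{\left(-201 + 0\right)^{2}}{8} = \frac{\left(-201\right)^{2}}{8} = \frac{1}{8} \cdot 40401 = \frac{40401}{8} \approx 5050.1$)
$\frac{1}{D} = \frac{1}{\frac{40401}{8}} = \frac{8}{40401}$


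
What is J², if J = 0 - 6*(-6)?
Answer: 1296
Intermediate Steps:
J = 36 (J = 0 + 36 = 36)
J² = 36² = 1296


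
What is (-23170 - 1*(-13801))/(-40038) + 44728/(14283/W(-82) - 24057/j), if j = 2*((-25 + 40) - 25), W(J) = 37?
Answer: 445407443707/15691813074 ≈ 28.385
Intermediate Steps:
j = -20 (j = 2*(15 - 25) = 2*(-10) = -20)
(-23170 - 1*(-13801))/(-40038) + 44728/(14283/W(-82) - 24057/j) = (-23170 - 1*(-13801))/(-40038) + 44728/(14283/37 - 24057/(-20)) = (-23170 + 13801)*(-1/40038) + 44728/(14283*(1/37) - 24057*(-1/20)) = -9369*(-1/40038) + 44728/(14283/37 + 24057/20) = 3123/13346 + 44728/(1175769/740) = 3123/13346 + 44728*(740/1175769) = 3123/13346 + 33098720/1175769 = 445407443707/15691813074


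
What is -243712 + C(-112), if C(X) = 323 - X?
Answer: -243277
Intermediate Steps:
-243712 + C(-112) = -243712 + (323 - 1*(-112)) = -243712 + (323 + 112) = -243712 + 435 = -243277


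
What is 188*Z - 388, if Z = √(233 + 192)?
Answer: -388 + 940*√17 ≈ 3487.7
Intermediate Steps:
Z = 5*√17 (Z = √425 = 5*√17 ≈ 20.616)
188*Z - 388 = 188*(5*√17) - 388 = 940*√17 - 388 = -388 + 940*√17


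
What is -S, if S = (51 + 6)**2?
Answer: -3249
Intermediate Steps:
S = 3249 (S = 57**2 = 3249)
-S = -1*3249 = -3249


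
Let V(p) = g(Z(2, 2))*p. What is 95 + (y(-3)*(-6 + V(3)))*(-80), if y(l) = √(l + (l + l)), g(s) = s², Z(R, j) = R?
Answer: 95 - 1440*I ≈ 95.0 - 1440.0*I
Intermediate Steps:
V(p) = 4*p (V(p) = 2²*p = 4*p)
y(l) = √3*√l (y(l) = √(l + 2*l) = √(3*l) = √3*√l)
95 + (y(-3)*(-6 + V(3)))*(-80) = 95 + ((√3*√(-3))*(-6 + 4*3))*(-80) = 95 + ((√3*(I*√3))*(-6 + 12))*(-80) = 95 + ((3*I)*6)*(-80) = 95 + (18*I)*(-80) = 95 - 1440*I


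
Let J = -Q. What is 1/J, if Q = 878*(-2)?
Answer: 1/1756 ≈ 0.00056948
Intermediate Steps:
Q = -1756
J = 1756 (J = -1*(-1756) = 1756)
1/J = 1/1756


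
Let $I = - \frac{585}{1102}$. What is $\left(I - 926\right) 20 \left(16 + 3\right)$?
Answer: $- \frac{10210370}{29} \approx -3.5208 \cdot 10^{5}$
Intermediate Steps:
$I = - \frac{585}{1102}$ ($I = \left(-585\right) \frac{1}{1102} = - \frac{585}{1102} \approx -0.53085$)
$\left(I - 926\right) 20 \left(16 + 3\right) = \left(- \frac{585}{1102} - 926\right) 20 \left(16 + 3\right) = - \frac{1021037 \cdot 20 \cdot 19}{1102} = \left(- \frac{1021037}{1102}\right) 380 = - \frac{10210370}{29}$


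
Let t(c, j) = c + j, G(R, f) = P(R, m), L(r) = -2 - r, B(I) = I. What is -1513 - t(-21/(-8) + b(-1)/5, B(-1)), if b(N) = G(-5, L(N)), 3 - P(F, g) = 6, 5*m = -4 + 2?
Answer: -60561/40 ≈ -1514.0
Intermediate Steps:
m = -⅖ (m = (-4 + 2)/5 = (⅕)*(-2) = -⅖ ≈ -0.40000)
P(F, g) = -3 (P(F, g) = 3 - 1*6 = 3 - 6 = -3)
G(R, f) = -3
b(N) = -3
-1513 - t(-21/(-8) + b(-1)/5, B(-1)) = -1513 - ((-21/(-8) - 3/5) - 1) = -1513 - ((-21*(-⅛) - 3*⅕) - 1) = -1513 - ((21/8 - ⅗) - 1) = -1513 - (81/40 - 1) = -1513 - 1*41/40 = -1513 - 41/40 = -60561/40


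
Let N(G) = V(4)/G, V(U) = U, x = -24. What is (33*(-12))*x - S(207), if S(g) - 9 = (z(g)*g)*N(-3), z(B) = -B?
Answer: -47637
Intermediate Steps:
N(G) = 4/G
S(g) = 9 + 4*g**2/3 (S(g) = 9 + ((-g)*g)*(4/(-3)) = 9 + (-g**2)*(4*(-1/3)) = 9 - g**2*(-4/3) = 9 + 4*g**2/3)
(33*(-12))*x - S(207) = (33*(-12))*(-24) - (9 + (4/3)*207**2) = -396*(-24) - (9 + (4/3)*42849) = 9504 - (9 + 57132) = 9504 - 1*57141 = 9504 - 57141 = -47637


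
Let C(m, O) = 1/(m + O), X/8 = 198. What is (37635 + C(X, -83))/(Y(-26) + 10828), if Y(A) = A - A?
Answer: 14122534/4063207 ≈ 3.4757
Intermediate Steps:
X = 1584 (X = 8*198 = 1584)
Y(A) = 0
C(m, O) = 1/(O + m)
(37635 + C(X, -83))/(Y(-26) + 10828) = (37635 + 1/(-83 + 1584))/(0 + 10828) = (37635 + 1/1501)/10828 = (37635 + 1/1501)*(1/10828) = (56490136/1501)*(1/10828) = 14122534/4063207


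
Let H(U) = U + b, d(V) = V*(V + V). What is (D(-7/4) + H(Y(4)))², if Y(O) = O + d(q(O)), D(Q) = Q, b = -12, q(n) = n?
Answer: 7921/16 ≈ 495.06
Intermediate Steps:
d(V) = 2*V² (d(V) = V*(2*V) = 2*V²)
Y(O) = O + 2*O²
H(U) = -12 + U (H(U) = U - 12 = -12 + U)
(D(-7/4) + H(Y(4)))² = (-7/4 + (-12 + 4*(1 + 2*4)))² = (-7*¼ + (-12 + 4*(1 + 8)))² = (-7/4 + (-12 + 4*9))² = (-7/4 + (-12 + 36))² = (-7/4 + 24)² = (89/4)² = 7921/16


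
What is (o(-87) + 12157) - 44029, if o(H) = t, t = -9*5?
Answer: -31917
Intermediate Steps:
t = -45
o(H) = -45
(o(-87) + 12157) - 44029 = (-45 + 12157) - 44029 = 12112 - 44029 = -31917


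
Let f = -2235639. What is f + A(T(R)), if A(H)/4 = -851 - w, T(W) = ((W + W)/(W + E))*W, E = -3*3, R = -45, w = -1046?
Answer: -2234859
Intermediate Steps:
E = -9
T(W) = 2*W²/(-9 + W) (T(W) = ((W + W)/(W - 9))*W = ((2*W)/(-9 + W))*W = (2*W/(-9 + W))*W = 2*W²/(-9 + W))
A(H) = 780 (A(H) = 4*(-851 - 1*(-1046)) = 4*(-851 + 1046) = 4*195 = 780)
f + A(T(R)) = -2235639 + 780 = -2234859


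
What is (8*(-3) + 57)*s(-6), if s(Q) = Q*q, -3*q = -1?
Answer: -66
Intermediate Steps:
q = ⅓ (q = -⅓*(-1) = ⅓ ≈ 0.33333)
s(Q) = Q/3 (s(Q) = Q*(⅓) = Q/3)
(8*(-3) + 57)*s(-6) = (8*(-3) + 57)*((⅓)*(-6)) = (-24 + 57)*(-2) = 33*(-2) = -66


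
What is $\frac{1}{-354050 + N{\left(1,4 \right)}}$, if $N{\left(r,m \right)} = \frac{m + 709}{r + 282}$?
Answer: $- \frac{283}{100195437} \approx -2.8245 \cdot 10^{-6}$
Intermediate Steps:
$N{\left(r,m \right)} = \frac{709 + m}{282 + r}$
$\frac{1}{-354050 + N{\left(1,4 \right)}} = \frac{1}{-354050 + \frac{709 + 4}{282 + 1}} = \frac{1}{-354050 + \frac{1}{283} \cdot 713} = \frac{1}{-354050 + \frac{713}{283}} = \frac{1}{- \frac{100195437}{283}} = - \frac{283}{100195437}$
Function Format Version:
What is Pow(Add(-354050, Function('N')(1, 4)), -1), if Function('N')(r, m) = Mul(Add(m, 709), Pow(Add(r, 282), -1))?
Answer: Rational(-283, 100195437) ≈ -2.8245e-6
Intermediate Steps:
Function('N')(r, m) = Mul(Pow(Add(282, r), -1), Add(709, m)) (Function('N')(r, m) = Mul(Add(709, m), Pow(Add(282, r), -1)) = Mul(Pow(Add(282, r), -1), Add(709, m)))
Pow(Add(-354050, Function('N')(1, 4)), -1) = Pow(Add(-354050, Mul(Pow(Add(282, 1), -1), Add(709, 4))), -1) = Pow(Add(-354050, Mul(Pow(283, -1), 713)), -1) = Pow(Add(-354050, Mul(Rational(1, 283), 713)), -1) = Pow(Add(-354050, Rational(713, 283)), -1) = Pow(Rational(-100195437, 283), -1) = Rational(-283, 100195437)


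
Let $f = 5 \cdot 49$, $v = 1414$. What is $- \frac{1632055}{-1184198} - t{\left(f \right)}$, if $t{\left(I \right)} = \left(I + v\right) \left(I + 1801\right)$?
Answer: $- \frac{4019538218117}{1184198} \approx -3.3943 \cdot 10^{6}$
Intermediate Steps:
$f = 245$
$t{\left(I \right)} = \left(1414 + I\right) \left(1801 + I\right)$ ($t{\left(I \right)} = \left(I + 1414\right) \left(I + 1801\right) = \left(1414 + I\right) \left(1801 + I\right)$)
$- \frac{1632055}{-1184198} - t{\left(f \right)} = - \frac{1632055}{-1184198} - \left(2546614 + 245^{2} + 3215 \cdot 245\right) = \left(-1632055\right) \left(- \frac{1}{1184198}\right) - \left(2546614 + 60025 + 787675\right) = \frac{1632055}{1184198} - 3394314 = - \frac{4019538218117}{1184198}$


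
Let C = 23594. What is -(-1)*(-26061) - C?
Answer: -49655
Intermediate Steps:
-(-1)*(-26061) - C = -(-1)*(-26061) - 1*23594 = -1*26061 - 23594 = -26061 - 23594 = -49655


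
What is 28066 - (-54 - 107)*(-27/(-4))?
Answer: 116611/4 ≈ 29153.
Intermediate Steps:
28066 - (-54 - 107)*(-27/(-4)) = 28066 - (-161)*(-27*(-¼)) = 28066 - (-161)*27/4 = 28066 - 1*(-4347/4) = 28066 + 4347/4 = 116611/4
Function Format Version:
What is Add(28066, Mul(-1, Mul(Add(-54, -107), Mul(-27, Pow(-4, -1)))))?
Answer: Rational(116611, 4) ≈ 29153.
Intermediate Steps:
Add(28066, Mul(-1, Mul(Add(-54, -107), Mul(-27, Pow(-4, -1))))) = Add(28066, Mul(-1, Mul(-161, Mul(-27, Rational(-1, 4))))) = Add(28066, Mul(-1, Mul(-161, Rational(27, 4)))) = Add(28066, Mul(-1, Rational(-4347, 4))) = Add(28066, Rational(4347, 4)) = Rational(116611, 4)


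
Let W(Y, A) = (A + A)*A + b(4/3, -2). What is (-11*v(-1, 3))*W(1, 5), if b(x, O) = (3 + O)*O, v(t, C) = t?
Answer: 528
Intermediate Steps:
b(x, O) = O*(3 + O)
W(Y, A) = -2 + 2*A² (W(Y, A) = (A + A)*A - 2*(3 - 2) = (2*A)*A - 2*1 = 2*A² - 2 = -2 + 2*A²)
(-11*v(-1, 3))*W(1, 5) = (-11*(-1))*(-2 + 2*5²) = 11*(-2 + 2*25) = 11*(-2 + 50) = 11*48 = 528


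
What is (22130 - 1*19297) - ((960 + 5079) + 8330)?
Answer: -11536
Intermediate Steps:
(22130 - 1*19297) - ((960 + 5079) + 8330) = (22130 - 19297) - (6039 + 8330) = 2833 - 1*14369 = 2833 - 14369 = -11536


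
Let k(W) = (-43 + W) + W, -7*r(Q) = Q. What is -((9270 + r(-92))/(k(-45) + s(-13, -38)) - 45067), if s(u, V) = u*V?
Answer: 113819327/2527 ≈ 45041.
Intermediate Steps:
r(Q) = -Q/7
k(W) = -43 + 2*W
s(u, V) = V*u
-((9270 + r(-92))/(k(-45) + s(-13, -38)) - 45067) = -((9270 - 1/7*(-92))/((-43 + 2*(-45)) - 38*(-13)) - 45067) = -((9270 + 92/7)/((-43 - 90) + 494) - 45067) = -(64982/(7*(-133 + 494)) - 45067) = -((64982/7)/361 - 45067) = -((64982/7)*(1/361) - 45067) = -(64982/2527 - 45067) = -1*(-113819327/2527) = 113819327/2527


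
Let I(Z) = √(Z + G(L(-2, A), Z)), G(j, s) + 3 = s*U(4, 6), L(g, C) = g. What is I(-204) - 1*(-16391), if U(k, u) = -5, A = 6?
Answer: 16391 + √813 ≈ 16420.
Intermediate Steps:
G(j, s) = -3 - 5*s (G(j, s) = -3 + s*(-5) = -3 - 5*s)
I(Z) = √(-3 - 4*Z) (I(Z) = √(Z + (-3 - 5*Z)) = √(-3 - 4*Z))
I(-204) - 1*(-16391) = √(-3 - 4*(-204)) - 1*(-16391) = √(-3 + 816) + 16391 = √813 + 16391 = 16391 + √813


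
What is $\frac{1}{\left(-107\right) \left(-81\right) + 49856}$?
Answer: $\frac{1}{58523} \approx 1.7087 \cdot 10^{-5}$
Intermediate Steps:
$\frac{1}{\left(-107\right) \left(-81\right) + 49856} = \frac{1}{8667 + 49856} = \frac{1}{58523}$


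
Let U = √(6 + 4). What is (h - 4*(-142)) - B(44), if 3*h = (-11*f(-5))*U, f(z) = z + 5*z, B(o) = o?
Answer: 524 + 110*√10 ≈ 871.85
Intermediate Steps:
U = √10 ≈ 3.1623
f(z) = 6*z
h = 110*√10 (h = ((-66*(-5))*√10)/3 = ((-11*(-30))*√10)/3 = (330*√10)/3 = 110*√10 ≈ 347.85)
(h - 4*(-142)) - B(44) = (110*√10 - 4*(-142)) - 1*44 = (110*√10 + 568) - 44 = (568 + 110*√10) - 44 = 524 + 110*√10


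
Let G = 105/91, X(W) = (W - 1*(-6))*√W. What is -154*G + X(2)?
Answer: -2310/13 + 8*√2 ≈ -166.38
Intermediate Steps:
X(W) = √W*(6 + W) (X(W) = (W + 6)*√W = (6 + W)*√W = √W*(6 + W))
G = 15/13 (G = 105*(1/91) = 15/13 ≈ 1.1538)
-154*G + X(2) = -154*15/13 + √2*(6 + 2) = -2310/13 + √2*8 = -2310/13 + 8*√2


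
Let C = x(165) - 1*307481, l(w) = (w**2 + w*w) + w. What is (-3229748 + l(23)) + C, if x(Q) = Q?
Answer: -3535983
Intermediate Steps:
l(w) = w + 2*w**2 (l(w) = (w**2 + w**2) + w = 2*w**2 + w = w + 2*w**2)
C = -307316 (C = 165 - 1*307481 = 165 - 307481 = -307316)
(-3229748 + l(23)) + C = (-3229748 + 23*(1 + 2*23)) - 307316 = (-3229748 + 23*(1 + 46)) - 307316 = (-3229748 + 23*47) - 307316 = (-3229748 + 1081) - 307316 = -3228667 - 307316 = -3535983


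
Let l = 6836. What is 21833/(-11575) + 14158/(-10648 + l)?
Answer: -123553123/22061950 ≈ -5.6003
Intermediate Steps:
21833/(-11575) + 14158/(-10648 + l) = 21833/(-11575) + 14158/(-10648 + 6836) = 21833*(-1/11575) + 14158/(-3812) = -21833/11575 + 14158*(-1/3812) = -21833/11575 - 7079/1906 = -123553123/22061950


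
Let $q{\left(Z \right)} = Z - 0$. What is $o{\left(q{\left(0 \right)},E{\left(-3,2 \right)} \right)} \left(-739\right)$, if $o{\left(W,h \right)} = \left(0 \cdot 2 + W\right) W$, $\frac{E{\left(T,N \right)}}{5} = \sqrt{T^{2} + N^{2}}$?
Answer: $0$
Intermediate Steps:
$q{\left(Z \right)} = Z$ ($q{\left(Z \right)} = Z + 0 = Z$)
$E{\left(T,N \right)} = 5 \sqrt{N^{2} + T^{2}}$ ($E{\left(T,N \right)} = 5 \sqrt{T^{2} + N^{2}} = 5 \sqrt{N^{2} + T^{2}}$)
$o{\left(W,h \right)} = W^{2}$ ($o{\left(W,h \right)} = \left(0 + W\right) W = W W = W^{2}$)
$o{\left(q{\left(0 \right)},E{\left(-3,2 \right)} \right)} \left(-739\right) = 0^{2} \left(-739\right) = 0 \left(-739\right) = 0$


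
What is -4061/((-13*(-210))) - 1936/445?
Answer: -283697/48594 ≈ -5.8381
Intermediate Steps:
-4061/((-13*(-210))) - 1936/445 = -4061/2730 - 1936*1/445 = -4061*1/2730 - 1936/445 = -4061/2730 - 1936/445 = -283697/48594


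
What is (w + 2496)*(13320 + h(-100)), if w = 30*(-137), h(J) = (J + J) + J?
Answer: -21014280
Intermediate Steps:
h(J) = 3*J (h(J) = 2*J + J = 3*J)
w = -4110
(w + 2496)*(13320 + h(-100)) = (-4110 + 2496)*(13320 + 3*(-100)) = -1614*(13320 - 300) = -1614*13020 = -21014280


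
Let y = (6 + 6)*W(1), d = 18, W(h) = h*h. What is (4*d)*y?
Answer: 864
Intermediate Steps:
W(h) = h²
y = 12 (y = (6 + 6)*1² = 12*1 = 12)
(4*d)*y = (4*18)*12 = 72*12 = 864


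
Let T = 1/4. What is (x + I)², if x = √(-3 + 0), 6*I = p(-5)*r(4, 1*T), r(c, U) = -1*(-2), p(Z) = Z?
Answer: (5 - 3*I*√3)²/9 ≈ -0.22222 - 5.7735*I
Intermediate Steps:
T = ¼ ≈ 0.25000
r(c, U) = 2
I = -5/3 (I = (-5*2)/6 = (⅙)*(-10) = -5/3 ≈ -1.6667)
x = I*√3 (x = √(-3) = I*√3 ≈ 1.732*I)
(x + I)² = (I*√3 - 5/3)² = (-5/3 + I*√3)²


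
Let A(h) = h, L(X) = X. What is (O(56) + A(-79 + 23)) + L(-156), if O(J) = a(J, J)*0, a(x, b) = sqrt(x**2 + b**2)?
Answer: -212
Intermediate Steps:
a(x, b) = sqrt(b**2 + x**2)
O(J) = 0 (O(J) = sqrt(J**2 + J**2)*0 = sqrt(2*J**2)*0 = (sqrt(2)*sqrt(J**2))*0 = 0)
(O(56) + A(-79 + 23)) + L(-156) = (0 + (-79 + 23)) - 156 = (0 - 56) - 156 = -56 - 156 = -212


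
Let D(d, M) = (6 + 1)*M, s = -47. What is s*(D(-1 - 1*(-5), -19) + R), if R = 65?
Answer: 3196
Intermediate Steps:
D(d, M) = 7*M
s*(D(-1 - 1*(-5), -19) + R) = -47*(7*(-19) + 65) = -47*(-133 + 65) = -47*(-68) = 3196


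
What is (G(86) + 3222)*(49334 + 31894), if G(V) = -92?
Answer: 254243640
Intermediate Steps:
(G(86) + 3222)*(49334 + 31894) = (-92 + 3222)*(49334 + 31894) = 3130*81228 = 254243640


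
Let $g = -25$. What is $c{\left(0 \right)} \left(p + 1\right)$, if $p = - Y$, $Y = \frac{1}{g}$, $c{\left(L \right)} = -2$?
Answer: $- \frac{52}{25} \approx -2.08$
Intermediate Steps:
$Y = - \frac{1}{25}$ ($Y = \frac{1}{-25} = - \frac{1}{25} \approx -0.04$)
$p = \frac{1}{25}$ ($p = \left(-1\right) \left(- \frac{1}{25}\right) = \frac{1}{25} \approx 0.04$)
$c{\left(0 \right)} \left(p + 1\right) = - 2 \left(\frac{1}{25} + 1\right) = \left(-2\right) \frac{26}{25} = - \frac{52}{25}$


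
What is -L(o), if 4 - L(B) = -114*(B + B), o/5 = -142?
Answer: 161876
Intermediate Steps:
o = -710 (o = 5*(-142) = -710)
L(B) = 4 + 228*B (L(B) = 4 - (-114)*(B + B) = 4 - (-114)*2*B = 4 - (-228)*B = 4 + 228*B)
-L(o) = -(4 + 228*(-710)) = -(4 - 161880) = -1*(-161876) = 161876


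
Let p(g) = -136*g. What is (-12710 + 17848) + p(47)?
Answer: -1254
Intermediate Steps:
(-12710 + 17848) + p(47) = (-12710 + 17848) - 136*47 = 5138 - 6392 = -1254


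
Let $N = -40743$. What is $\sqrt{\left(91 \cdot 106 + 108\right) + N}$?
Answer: $i \sqrt{30989} \approx 176.04 i$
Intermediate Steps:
$\sqrt{\left(91 \cdot 106 + 108\right) + N} = \sqrt{\left(91 \cdot 106 + 108\right) - 40743} = \sqrt{\left(9646 + 108\right) - 40743} = \sqrt{9754 - 40743} = \sqrt{-30989} = i \sqrt{30989}$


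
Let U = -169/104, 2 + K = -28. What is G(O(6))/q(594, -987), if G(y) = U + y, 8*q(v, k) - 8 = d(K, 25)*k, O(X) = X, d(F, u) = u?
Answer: -35/24667 ≈ -0.0014189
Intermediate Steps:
K = -30 (K = -2 - 28 = -30)
U = -13/8 (U = -169*1/104 = -13/8 ≈ -1.6250)
q(v, k) = 1 + 25*k/8 (q(v, k) = 1 + (25*k)/8 = 1 + 25*k/8)
G(y) = -13/8 + y
G(O(6))/q(594, -987) = (-13/8 + 6)/(1 + (25/8)*(-987)) = 35/(8*(1 - 24675/8)) = 35/(8*(-24667/8)) = (35/8)*(-8/24667) = -35/24667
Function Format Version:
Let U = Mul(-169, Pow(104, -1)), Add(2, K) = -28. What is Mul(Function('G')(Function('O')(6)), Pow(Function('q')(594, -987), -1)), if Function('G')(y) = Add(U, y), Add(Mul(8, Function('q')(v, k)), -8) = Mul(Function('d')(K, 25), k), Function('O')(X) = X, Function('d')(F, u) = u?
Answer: Rational(-35, 24667) ≈ -0.0014189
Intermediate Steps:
K = -30 (K = Add(-2, -28) = -30)
U = Rational(-13, 8) (U = Mul(-169, Rational(1, 104)) = Rational(-13, 8) ≈ -1.6250)
Function('q')(v, k) = Add(1, Mul(Rational(25, 8), k)) (Function('q')(v, k) = Add(1, Mul(Rational(1, 8), Mul(25, k))) = Add(1, Mul(Rational(25, 8), k)))
Function('G')(y) = Add(Rational(-13, 8), y)
Mul(Function('G')(Function('O')(6)), Pow(Function('q')(594, -987), -1)) = Mul(Add(Rational(-13, 8), 6), Pow(Add(1, Mul(Rational(25, 8), -987)), -1)) = Mul(Rational(35, 8), Pow(Add(1, Rational(-24675, 8)), -1)) = Mul(Rational(35, 8), Pow(Rational(-24667, 8), -1)) = Mul(Rational(35, 8), Rational(-8, 24667)) = Rational(-35, 24667)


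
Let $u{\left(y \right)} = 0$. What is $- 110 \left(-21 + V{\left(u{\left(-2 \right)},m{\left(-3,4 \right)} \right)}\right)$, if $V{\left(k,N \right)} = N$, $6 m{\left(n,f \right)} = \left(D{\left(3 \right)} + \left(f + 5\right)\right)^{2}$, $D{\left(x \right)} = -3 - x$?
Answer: $2145$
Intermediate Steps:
$m{\left(n,f \right)} = \frac{\left(-1 + f\right)^{2}}{6}$ ($m{\left(n,f \right)} = \frac{\left(\left(-3 - 3\right) + \left(f + 5\right)\right)^{2}}{6} = \frac{\left(\left(-3 - 3\right) + \left(5 + f\right)\right)^{2}}{6} = \frac{\left(-6 + \left(5 + f\right)\right)^{2}}{6} = \frac{\left(-1 + f\right)^{2}}{6}$)
$- 110 \left(-21 + V{\left(u{\left(-2 \right)},m{\left(-3,4 \right)} \right)}\right) = - 110 \left(-21 + \frac{\left(-1 + 4\right)^{2}}{6}\right) = - 110 \left(-21 + \frac{3^{2}}{6}\right) = - 110 \left(-21 + \frac{1}{6} \cdot 9\right) = - 110 \left(-21 + \frac{3}{2}\right) = \left(-110\right) \left(- \frac{39}{2}\right) = 2145$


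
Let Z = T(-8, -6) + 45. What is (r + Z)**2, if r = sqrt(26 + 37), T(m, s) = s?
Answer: 1584 + 234*sqrt(7) ≈ 2203.1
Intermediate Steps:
Z = 39 (Z = -6 + 45 = 39)
r = 3*sqrt(7) (r = sqrt(63) = 3*sqrt(7) ≈ 7.9373)
(r + Z)**2 = (3*sqrt(7) + 39)**2 = (39 + 3*sqrt(7))**2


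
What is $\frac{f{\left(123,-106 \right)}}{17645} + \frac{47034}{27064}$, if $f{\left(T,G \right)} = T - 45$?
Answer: $\frac{416012961}{238772140} \approx 1.7423$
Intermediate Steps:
$f{\left(T,G \right)} = -45 + T$ ($f{\left(T,G \right)} = T - 45 = -45 + T$)
$\frac{f{\left(123,-106 \right)}}{17645} + \frac{47034}{27064} = \frac{-45 + 123}{17645} + \frac{47034}{27064} = 78 \cdot \frac{1}{17645} + 47034 \cdot \frac{1}{27064} = \frac{78}{17645} + \frac{23517}{13532} = \frac{416012961}{238772140}$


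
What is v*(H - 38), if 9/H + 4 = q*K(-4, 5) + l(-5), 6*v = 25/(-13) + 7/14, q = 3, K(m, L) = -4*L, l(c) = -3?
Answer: 94535/10452 ≈ 9.0447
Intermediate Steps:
v = -37/156 (v = (25/(-13) + 7/14)/6 = (25*(-1/13) + 7*(1/14))/6 = (-25/13 + ½)/6 = (⅙)*(-37/26) = -37/156 ≈ -0.23718)
H = -9/67 (H = 9/(-4 + (3*(-4*5) - 3)) = 9/(-4 + (3*(-20) - 3)) = 9/(-4 + (-60 - 3)) = 9/(-4 - 63) = 9/(-67) = 9*(-1/67) = -9/67 ≈ -0.13433)
v*(H - 38) = -37*(-9/67 - 38)/156 = -37/156*(-2555/67) = 94535/10452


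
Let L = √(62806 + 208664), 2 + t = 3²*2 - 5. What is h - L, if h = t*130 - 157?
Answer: 1273 - √271470 ≈ 751.97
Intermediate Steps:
t = 11 (t = -2 + (3²*2 - 5) = -2 + (9*2 - 5) = -2 + (18 - 5) = -2 + 13 = 11)
L = √271470 ≈ 521.03
h = 1273 (h = 11*130 - 157 = 1430 - 157 = 1273)
h - L = 1273 - √271470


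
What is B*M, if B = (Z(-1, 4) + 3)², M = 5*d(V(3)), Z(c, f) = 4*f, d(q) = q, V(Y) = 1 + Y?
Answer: 7220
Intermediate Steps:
M = 20 (M = 5*(1 + 3) = 5*4 = 20)
B = 361 (B = (4*4 + 3)² = (16 + 3)² = 19² = 361)
B*M = 361*20 = 7220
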